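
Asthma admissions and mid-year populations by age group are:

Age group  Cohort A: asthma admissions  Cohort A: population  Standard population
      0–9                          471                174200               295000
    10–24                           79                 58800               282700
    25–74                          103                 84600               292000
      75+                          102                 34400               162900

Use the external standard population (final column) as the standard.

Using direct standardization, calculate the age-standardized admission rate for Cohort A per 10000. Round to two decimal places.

19.52

Age-specific rates per 10000 for Cohort A: 27.04, 13.44, 12.17, 29.65.
Standard total = 1032600; weights = 0.2857, 0.2738, 0.2828, 0.1578.
Standardized rate: 0.2857×27.04 + 0.2738×13.44 + 0.2828×12.17 + 0.1578×29.65 = 19.5232 per 10000.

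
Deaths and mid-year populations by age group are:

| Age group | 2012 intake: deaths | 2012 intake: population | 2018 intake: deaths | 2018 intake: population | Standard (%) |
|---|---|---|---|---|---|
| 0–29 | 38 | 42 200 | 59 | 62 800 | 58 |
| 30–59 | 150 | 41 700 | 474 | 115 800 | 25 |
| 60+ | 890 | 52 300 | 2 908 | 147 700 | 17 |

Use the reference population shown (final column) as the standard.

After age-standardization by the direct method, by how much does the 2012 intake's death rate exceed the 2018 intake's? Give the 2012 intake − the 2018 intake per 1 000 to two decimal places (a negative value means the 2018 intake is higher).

Age-specific rates per 1 000 for the 2012 intake: 0.900, 3.597, 17.017.
For the 2018 intake: 0.939, 4.093, 19.689.
Standard weights: 0.58, 0.25, 0.17.
The 2012 intake: 0.5800×0.900 + 0.2500×3.597 + 0.1700×17.017 = 4.3145 per 1 000.
The 2018 intake: 0.5800×0.939 + 0.2500×4.093 + 0.1700×19.689 = 4.9153 per 1 000.
Difference = 4.3145 − 4.9153 = -0.6008.

-0.60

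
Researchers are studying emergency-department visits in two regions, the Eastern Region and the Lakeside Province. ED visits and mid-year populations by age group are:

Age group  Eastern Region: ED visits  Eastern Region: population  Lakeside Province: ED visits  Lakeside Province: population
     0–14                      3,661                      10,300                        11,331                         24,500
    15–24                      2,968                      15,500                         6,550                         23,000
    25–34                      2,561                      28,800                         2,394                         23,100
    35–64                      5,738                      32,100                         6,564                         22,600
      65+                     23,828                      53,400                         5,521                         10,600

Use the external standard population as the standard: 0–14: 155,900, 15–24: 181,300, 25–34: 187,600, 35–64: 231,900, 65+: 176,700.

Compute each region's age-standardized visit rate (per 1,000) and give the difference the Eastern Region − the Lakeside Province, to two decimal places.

Age-specific rates per 1,000 for the Eastern Region: 355.437, 191.484, 88.924, 178.754, 446.217.
For the Lakeside Province: 462.490, 284.783, 103.636, 290.442, 520.849.
Standard total = 933,400; weights = 0.1670, 0.1942, 0.2010, 0.2484, 0.1893.
The Eastern Region: 0.1670×355.437 + 0.1942×191.484 + 0.2010×88.924 + 0.2484×178.754 + 0.1893×446.217 = 243.3151 per 1,000.
The Lakeside Province: 0.1670×462.490 + 0.1942×284.783 + 0.2010×103.636 + 0.2484×290.442 + 0.1893×520.849 = 324.1516 per 1,000.
Difference = 243.3151 − 324.1516 = -80.8365.

-80.84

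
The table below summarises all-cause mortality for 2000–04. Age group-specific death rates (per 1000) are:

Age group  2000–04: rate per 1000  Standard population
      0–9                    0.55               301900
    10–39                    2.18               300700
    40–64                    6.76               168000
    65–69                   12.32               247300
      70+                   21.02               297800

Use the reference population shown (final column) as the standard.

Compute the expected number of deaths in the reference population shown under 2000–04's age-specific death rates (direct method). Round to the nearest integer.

Expected deaths = Σ (standard pop × age-specific rate ÷ 1000)
= 301900×0.55/1000 + 300700×2.18/1000 + 168000×6.76/1000 + 247300×12.32/1000 + 297800×21.02/1000
= 166.04 + 655.53 + 1135.68 + 3046.74 + 6259.76 = 11263.74.

11264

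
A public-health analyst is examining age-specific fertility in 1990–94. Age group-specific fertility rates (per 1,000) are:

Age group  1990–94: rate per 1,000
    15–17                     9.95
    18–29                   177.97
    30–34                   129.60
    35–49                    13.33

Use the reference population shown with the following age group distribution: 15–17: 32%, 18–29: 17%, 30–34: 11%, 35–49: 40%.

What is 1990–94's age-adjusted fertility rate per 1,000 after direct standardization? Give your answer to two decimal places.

53.03

Standard weights: 0.32, 0.17, 0.11, 0.40.
Standardized rate: 0.3200×9.95 + 0.1700×177.97 + 0.1100×129.60 + 0.4000×13.33 = 53.0269 per 1,000.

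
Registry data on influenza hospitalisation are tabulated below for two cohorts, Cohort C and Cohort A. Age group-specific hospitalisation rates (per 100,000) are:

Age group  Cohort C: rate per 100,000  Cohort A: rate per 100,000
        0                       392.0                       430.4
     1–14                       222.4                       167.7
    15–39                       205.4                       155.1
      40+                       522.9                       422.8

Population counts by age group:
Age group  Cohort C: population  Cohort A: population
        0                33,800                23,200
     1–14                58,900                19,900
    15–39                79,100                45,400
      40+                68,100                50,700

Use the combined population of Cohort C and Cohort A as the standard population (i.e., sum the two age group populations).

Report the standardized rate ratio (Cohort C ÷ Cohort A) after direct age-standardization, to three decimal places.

Combined standard total = 379,100; weights = 0.1504, 0.2079, 0.3284, 0.3134.
Cohort C: 0.1504×392.0 + 0.2079×222.4 + 0.3284×205.4 + 0.3134×522.9 = 336.4863 per 100,000.
Cohort A: 0.1504×430.4 + 0.2079×167.7 + 0.3284×155.1 + 0.3134×422.8 = 283.0022 per 100,000.
Ratio = 336.4863 ÷ 283.0022 = 1.18899.

1.189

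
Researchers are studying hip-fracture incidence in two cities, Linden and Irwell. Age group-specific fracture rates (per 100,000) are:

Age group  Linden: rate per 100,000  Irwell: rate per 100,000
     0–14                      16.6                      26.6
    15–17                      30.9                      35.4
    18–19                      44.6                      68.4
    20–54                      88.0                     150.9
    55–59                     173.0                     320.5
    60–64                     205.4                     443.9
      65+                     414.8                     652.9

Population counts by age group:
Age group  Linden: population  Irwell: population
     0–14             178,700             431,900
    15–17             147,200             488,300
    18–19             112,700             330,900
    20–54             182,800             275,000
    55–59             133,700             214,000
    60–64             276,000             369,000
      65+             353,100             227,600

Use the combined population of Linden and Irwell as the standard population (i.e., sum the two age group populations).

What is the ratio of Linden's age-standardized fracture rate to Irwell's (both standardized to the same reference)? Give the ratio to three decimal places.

Combined standard total = 3,720,900; weights = 0.1641, 0.1708, 0.1192, 0.1230, 0.0934, 0.1733, 0.1561.
Linden: 0.1641×16.6 + 0.1708×30.9 + 0.1192×44.6 + 0.1230×88.0 + 0.0934×173.0 + 0.1733×205.4 + 0.1561×414.8 = 140.6524 per 100,000.
Irwell: 0.1641×26.6 + 0.1708×35.4 + 0.1192×68.4 + 0.1230×150.9 + 0.0934×320.5 + 0.1733×443.9 + 0.1561×652.9 = 245.9231 per 100,000.
Ratio = 140.6524 ÷ 245.9231 = 0.57194.

0.572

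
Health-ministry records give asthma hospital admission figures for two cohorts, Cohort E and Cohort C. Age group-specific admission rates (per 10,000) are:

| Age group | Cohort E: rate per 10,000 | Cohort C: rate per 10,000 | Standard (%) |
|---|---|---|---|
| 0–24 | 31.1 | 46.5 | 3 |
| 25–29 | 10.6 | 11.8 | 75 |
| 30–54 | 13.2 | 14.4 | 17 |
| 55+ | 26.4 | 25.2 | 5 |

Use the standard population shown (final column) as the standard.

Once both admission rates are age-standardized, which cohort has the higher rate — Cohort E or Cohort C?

Standard weights: 0.03, 0.75, 0.17, 0.05.
Cohort E: 0.0300×31.1 + 0.7500×10.6 + 0.1700×13.2 + 0.0500×26.4 = 12.4470 per 10,000.
Cohort C: 0.0300×46.5 + 0.7500×11.8 + 0.1700×14.4 + 0.0500×25.2 = 13.9530 per 10,000.

Cohort C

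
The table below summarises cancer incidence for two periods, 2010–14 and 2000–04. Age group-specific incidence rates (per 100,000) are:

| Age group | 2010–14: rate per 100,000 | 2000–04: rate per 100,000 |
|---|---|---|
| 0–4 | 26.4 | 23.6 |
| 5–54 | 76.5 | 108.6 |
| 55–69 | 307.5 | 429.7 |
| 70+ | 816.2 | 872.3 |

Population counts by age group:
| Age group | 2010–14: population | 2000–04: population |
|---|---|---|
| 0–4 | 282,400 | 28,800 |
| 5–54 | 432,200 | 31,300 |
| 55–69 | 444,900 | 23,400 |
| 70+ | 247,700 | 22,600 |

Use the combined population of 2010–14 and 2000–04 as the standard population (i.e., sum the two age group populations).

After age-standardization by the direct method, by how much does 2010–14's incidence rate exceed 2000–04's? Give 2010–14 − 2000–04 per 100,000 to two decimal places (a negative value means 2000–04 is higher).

Combined standard total = 1,513,300; weights = 0.2056, 0.3063, 0.3095, 0.1786.
2010–14: 0.2056×26.4 + 0.3063×76.5 + 0.3095×307.5 + 0.1786×816.2 = 269.8041 per 100,000.
2000–04: 0.2056×23.6 + 0.3063×108.6 + 0.3095×429.7 + 0.1786×872.3 = 326.8959 per 100,000.
Difference = 269.8041 − 326.8959 = -57.0918.

-57.09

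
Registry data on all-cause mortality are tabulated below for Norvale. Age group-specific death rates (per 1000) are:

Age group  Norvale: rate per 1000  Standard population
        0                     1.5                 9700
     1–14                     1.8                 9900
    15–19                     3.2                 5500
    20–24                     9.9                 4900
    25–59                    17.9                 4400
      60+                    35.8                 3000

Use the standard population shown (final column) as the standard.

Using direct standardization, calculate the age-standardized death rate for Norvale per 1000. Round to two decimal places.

Standard total = 37400; weights = 0.2594, 0.2647, 0.1471, 0.1310, 0.1176, 0.0802.
Standardized rate: 0.2594×1.5 + 0.2647×1.8 + 0.1471×3.2 + 0.1310×9.9 + 0.1176×17.9 + 0.0802×35.8 = 7.6107 per 1000.

7.61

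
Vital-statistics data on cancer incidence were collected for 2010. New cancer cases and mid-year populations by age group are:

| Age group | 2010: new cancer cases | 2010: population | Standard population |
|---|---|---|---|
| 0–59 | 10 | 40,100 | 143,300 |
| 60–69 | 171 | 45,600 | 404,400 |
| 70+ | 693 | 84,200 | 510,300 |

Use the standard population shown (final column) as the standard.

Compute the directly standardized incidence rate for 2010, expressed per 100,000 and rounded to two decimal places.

Age-specific rates per 100,000 for 2010: 24.94, 375.00, 823.04.
Standard total = 1,058,000; weights = 0.1354, 0.3822, 0.4823.
Standardized rate: 0.1354×24.94 + 0.3822×375.00 + 0.4823×823.04 = 543.6872 per 100,000.

543.69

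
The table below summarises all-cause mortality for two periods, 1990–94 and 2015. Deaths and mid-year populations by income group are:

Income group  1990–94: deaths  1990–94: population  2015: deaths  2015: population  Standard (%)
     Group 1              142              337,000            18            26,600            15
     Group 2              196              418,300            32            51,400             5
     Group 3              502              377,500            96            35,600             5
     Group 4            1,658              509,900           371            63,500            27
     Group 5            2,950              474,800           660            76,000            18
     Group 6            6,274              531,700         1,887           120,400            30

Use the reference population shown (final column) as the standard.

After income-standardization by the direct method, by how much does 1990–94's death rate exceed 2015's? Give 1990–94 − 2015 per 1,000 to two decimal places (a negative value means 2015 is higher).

-2.42

Income-specific rates per 1,000 for 1990–94: 0.421, 0.469, 1.330, 3.252, 6.213, 11.800.
For 2015: 0.677, 0.623, 2.697, 5.843, 8.684, 15.673.
Standard weights: 0.15, 0.05, 0.05, 0.27, 0.18, 0.30.
1990–94: 0.1500×0.421 + 0.0500×0.469 + 0.0500×1.330 + 0.2700×3.252 + 0.1800×6.213 + 0.3000×11.800 = 5.6894 per 1,000.
2015: 0.1500×0.677 + 0.0500×0.623 + 0.0500×2.697 + 0.2700×5.843 + 0.1800×8.684 + 0.3000×15.673 = 8.1099 per 1,000.
Difference = 5.6894 − 8.1099 = -2.4205.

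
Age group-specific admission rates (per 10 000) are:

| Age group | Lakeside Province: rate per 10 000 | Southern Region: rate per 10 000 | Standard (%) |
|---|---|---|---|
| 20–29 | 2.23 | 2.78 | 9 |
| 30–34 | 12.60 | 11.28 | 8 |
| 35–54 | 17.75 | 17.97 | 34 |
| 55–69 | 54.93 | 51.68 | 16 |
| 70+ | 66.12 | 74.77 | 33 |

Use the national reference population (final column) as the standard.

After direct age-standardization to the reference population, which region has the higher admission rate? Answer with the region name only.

Southern Region

Standard weights: 0.09, 0.08, 0.34, 0.16, 0.33.
The Lakeside Province: 0.0900×2.23 + 0.0800×12.60 + 0.3400×17.75 + 0.1600×54.93 + 0.3300×66.12 = 37.8521 per 10 000.
The Southern Region: 0.0900×2.78 + 0.0800×11.28 + 0.3400×17.97 + 0.1600×51.68 + 0.3300×74.77 = 40.2053 per 10 000.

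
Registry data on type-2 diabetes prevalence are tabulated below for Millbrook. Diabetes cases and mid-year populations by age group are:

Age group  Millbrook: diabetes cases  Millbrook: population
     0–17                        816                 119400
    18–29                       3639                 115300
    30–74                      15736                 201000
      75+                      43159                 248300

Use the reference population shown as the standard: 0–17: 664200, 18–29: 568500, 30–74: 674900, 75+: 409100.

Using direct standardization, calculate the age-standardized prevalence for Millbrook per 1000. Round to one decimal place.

Age-specific rates per 1000 for Millbrook: 6.834, 31.561, 78.289, 173.818.
Standard total = 2316700; weights = 0.2867, 0.2454, 0.2913, 0.1766.
Standardized rate: 0.2867×6.834 + 0.2454×31.561 + 0.2913×78.289 + 0.1766×173.818 = 63.2053 per 1000.

63.2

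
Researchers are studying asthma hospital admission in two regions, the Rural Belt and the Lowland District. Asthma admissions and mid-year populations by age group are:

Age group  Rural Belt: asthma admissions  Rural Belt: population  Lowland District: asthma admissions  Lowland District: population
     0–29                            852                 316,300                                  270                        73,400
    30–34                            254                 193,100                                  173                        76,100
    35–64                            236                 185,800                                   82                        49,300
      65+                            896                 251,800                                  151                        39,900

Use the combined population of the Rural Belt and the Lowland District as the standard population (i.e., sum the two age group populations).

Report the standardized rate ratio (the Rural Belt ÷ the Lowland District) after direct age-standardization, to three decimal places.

Age-specific rates per 10,000 for the Rural Belt: 26.94, 13.15, 12.70, 35.58.
For the Lowland District: 36.78, 22.73, 16.63, 37.84.
Combined standard total = 1,185,700; weights = 0.3287, 0.2270, 0.1983, 0.2460.
The Rural Belt: 0.3287×26.94 + 0.2270×13.15 + 0.1983×12.70 + 0.2460×35.58 = 23.1122 per 10,000.
The Lowland District: 0.3287×36.78 + 0.2270×22.73 + 0.1983×16.63 + 0.2460×37.84 = 29.8595 per 10,000.
Ratio = 23.1122 ÷ 29.8595 = 0.77403.

0.774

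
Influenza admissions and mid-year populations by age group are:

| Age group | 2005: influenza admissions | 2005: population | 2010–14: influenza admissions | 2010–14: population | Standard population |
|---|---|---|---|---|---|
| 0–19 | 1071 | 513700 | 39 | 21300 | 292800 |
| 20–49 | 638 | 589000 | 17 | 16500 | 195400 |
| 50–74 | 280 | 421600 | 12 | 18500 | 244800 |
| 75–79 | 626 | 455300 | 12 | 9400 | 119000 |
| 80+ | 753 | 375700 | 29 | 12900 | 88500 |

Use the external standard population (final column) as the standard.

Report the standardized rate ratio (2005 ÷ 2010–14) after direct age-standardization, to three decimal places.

1.063

Age-specific rates per 100000 for 2005: 208.49, 108.32, 66.41, 137.49, 200.43.
For 2010–14: 183.10, 103.03, 64.86, 127.66, 224.81.
Standard total = 940500; weights = 0.3113, 0.2078, 0.2603, 0.1265, 0.0941.
2005: 0.3113×208.49 + 0.2078×108.32 + 0.2603×66.41 + 0.1265×137.49 + 0.0941×200.43 = 140.9548 per 100000.
2010–14: 0.3113×183.10 + 0.2078×103.03 + 0.2603×64.86 + 0.1265×127.66 + 0.0941×224.81 = 132.5988 per 100000.
Ratio = 140.9548 ÷ 132.5988 = 1.06302.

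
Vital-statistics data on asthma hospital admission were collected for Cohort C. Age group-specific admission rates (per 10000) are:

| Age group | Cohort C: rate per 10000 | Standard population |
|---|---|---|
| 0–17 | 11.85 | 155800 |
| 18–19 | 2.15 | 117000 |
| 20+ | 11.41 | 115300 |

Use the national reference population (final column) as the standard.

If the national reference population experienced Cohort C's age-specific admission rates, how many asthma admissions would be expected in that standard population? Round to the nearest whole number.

341

Expected asthma admissions = Σ (standard pop × age-specific rate ÷ 10000)
= 155800×11.85/10000 + 117000×2.15/10000 + 115300×11.41/10000
= 184.62 + 25.16 + 131.56 = 341.34.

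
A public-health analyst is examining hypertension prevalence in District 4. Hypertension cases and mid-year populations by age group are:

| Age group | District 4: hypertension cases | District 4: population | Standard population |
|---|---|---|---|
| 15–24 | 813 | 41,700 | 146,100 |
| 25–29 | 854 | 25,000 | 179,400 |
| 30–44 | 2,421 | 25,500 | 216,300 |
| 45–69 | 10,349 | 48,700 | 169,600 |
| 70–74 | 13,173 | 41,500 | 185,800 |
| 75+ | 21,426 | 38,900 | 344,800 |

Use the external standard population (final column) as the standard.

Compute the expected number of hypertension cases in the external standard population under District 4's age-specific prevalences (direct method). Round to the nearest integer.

314445

Age-specific rates per 1,000 for District 4: 19.496, 34.160, 94.941, 212.505, 317.422, 550.797.
Expected hypertension cases = Σ (standard pop × age-specific rate ÷ 1,000)
= 146,100×19.496/1,000 + 179,400×34.160/1,000 + 216,300×94.941/1,000 + 169,600×212.505/1,000 + 185,800×317.422/1,000 + 344,800×550.797/1,000
= 2848.42 + 6128.30 + 20535.78 + 36040.87 + 58976.95 + 189914.78 = 314445.10.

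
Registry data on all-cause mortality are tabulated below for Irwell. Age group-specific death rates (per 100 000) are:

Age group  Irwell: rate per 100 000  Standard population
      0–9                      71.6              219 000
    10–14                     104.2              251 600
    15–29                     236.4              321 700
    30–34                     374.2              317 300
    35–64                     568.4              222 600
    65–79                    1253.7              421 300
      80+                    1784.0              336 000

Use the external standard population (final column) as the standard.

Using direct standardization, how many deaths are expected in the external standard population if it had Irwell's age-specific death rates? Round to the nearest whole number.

14908

Expected deaths = Σ (standard pop × age-specific rate ÷ 100 000)
= 219 000×71.6/100 000 + 251 600×104.2/100 000 + 321 700×236.4/100 000 + 317 300×374.2/100 000 + 222 600×568.4/100 000 + 421 300×1253.7/100 000 + 336 000×1784.0/100 000
= 156.80 + 262.17 + 760.50 + 1187.34 + 1265.26 + 5281.84 + 5994.24 = 14908.14.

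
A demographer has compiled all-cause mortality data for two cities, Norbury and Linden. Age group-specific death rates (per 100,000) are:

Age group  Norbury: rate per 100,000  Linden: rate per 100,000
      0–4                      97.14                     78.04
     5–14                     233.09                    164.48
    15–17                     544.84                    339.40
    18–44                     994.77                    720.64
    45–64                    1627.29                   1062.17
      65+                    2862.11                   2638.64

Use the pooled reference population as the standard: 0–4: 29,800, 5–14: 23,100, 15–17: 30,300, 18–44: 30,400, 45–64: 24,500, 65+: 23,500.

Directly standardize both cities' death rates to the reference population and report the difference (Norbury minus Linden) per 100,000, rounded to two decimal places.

Standard total = 161,600; weights = 0.1844, 0.1429, 0.1875, 0.1881, 0.1516, 0.1454.
Norbury: 0.1844×97.14 + 0.1429×233.09 + 0.1875×544.84 + 0.1881×994.77 + 0.1516×1627.29 + 0.1454×2862.11 = 1003.4468 per 100,000.
Linden: 0.1844×78.04 + 0.1429×164.48 + 0.1875×339.40 + 0.1881×720.64 + 0.1516×1062.17 + 0.1454×2638.64 = 781.8537 per 100,000.
Difference = 1003.4468 − 781.8537 = 221.5931.

221.59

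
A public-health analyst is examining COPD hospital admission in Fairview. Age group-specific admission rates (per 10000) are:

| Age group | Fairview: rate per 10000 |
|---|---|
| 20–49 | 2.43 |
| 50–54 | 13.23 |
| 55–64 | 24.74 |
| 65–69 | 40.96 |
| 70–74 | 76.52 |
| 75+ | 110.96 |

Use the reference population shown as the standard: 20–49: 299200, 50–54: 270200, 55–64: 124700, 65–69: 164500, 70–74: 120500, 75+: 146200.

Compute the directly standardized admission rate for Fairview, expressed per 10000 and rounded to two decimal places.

35.16

Standard total = 1125300; weights = 0.2659, 0.2401, 0.1108, 0.1462, 0.1071, 0.1299.
Standardized rate: 0.2659×2.43 + 0.2401×13.23 + 0.1108×24.74 + 0.1462×40.96 + 0.1071×76.52 + 0.1299×110.96 = 35.1620 per 10000.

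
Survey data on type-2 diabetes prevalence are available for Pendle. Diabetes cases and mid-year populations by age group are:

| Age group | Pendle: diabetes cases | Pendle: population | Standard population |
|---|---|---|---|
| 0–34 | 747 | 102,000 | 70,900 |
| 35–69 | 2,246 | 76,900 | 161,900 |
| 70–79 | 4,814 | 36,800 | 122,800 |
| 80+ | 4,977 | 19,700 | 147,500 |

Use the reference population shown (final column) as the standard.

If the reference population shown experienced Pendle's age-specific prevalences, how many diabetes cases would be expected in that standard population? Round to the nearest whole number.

Age-specific rates per 1,000 for Pendle: 7.324, 29.207, 130.815, 252.640.
Expected diabetes cases = Σ (standard pop × age-specific rate ÷ 1,000)
= 70,900×7.324/1,000 + 161,900×29.207/1,000 + 122,800×130.815/1,000 + 147,500×252.640/1,000
= 519.24 + 4728.57 + 16064.11 + 37264.34 = 58576.26.

58576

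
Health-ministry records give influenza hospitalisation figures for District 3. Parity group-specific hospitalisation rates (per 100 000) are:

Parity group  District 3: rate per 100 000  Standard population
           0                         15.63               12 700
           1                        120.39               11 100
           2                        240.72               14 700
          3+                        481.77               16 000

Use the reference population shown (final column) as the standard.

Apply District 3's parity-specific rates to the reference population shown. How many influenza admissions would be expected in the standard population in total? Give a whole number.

128

Expected influenza admissions = Σ (standard pop × parity-specific rate ÷ 100 000)
= 12 700×15.63/100 000 + 11 100×120.39/100 000 + 14 700×240.72/100 000 + 16 000×481.77/100 000
= 1.99 + 13.36 + 35.39 + 77.08 = 127.82.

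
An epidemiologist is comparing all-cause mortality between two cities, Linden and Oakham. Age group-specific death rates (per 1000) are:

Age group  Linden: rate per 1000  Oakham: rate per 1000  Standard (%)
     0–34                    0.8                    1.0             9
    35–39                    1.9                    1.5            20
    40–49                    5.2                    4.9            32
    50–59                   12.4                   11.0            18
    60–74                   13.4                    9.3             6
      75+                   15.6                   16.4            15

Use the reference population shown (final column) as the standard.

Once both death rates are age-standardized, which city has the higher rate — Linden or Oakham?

Standard weights: 0.09, 0.20, 0.32, 0.18, 0.06, 0.15.
Linden: 0.0900×0.8 + 0.2000×1.9 + 0.3200×5.2 + 0.1800×12.4 + 0.0600×13.4 + 0.1500×15.6 = 7.4920 per 1000.
Oakham: 0.0900×1.0 + 0.2000×1.5 + 0.3200×4.9 + 0.1800×11.0 + 0.0600×9.3 + 0.1500×16.4 = 6.9560 per 1000.

Linden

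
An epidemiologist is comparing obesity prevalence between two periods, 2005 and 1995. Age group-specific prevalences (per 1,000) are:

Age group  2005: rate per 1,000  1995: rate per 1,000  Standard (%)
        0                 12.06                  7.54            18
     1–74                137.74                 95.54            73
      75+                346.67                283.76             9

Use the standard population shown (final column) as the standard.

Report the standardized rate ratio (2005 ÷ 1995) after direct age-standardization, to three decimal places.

Standard weights: 0.18, 0.73, 0.09.
2005: 0.1800×12.06 + 0.7300×137.74 + 0.0900×346.67 = 133.9213 per 1,000.
1995: 0.1800×7.54 + 0.7300×95.54 + 0.0900×283.76 = 96.6398 per 1,000.
Ratio = 133.9213 ÷ 96.6398 = 1.38578.

1.386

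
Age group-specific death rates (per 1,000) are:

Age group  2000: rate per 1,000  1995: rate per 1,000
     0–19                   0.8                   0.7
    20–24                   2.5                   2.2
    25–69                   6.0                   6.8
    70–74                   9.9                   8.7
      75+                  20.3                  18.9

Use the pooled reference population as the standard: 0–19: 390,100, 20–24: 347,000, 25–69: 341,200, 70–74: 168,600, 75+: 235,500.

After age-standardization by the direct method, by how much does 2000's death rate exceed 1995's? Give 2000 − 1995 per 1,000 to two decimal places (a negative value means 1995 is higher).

Standard total = 1,482,400; weights = 0.2632, 0.2341, 0.2302, 0.1137, 0.1589.
2000: 0.2632×0.8 + 0.2341×2.5 + 0.2302×6.0 + 0.1137×9.9 + 0.1589×20.3 = 6.5276 per 1,000.
1995: 0.2632×0.7 + 0.2341×2.2 + 0.2302×6.8 + 0.1137×8.7 + 0.1589×18.9 = 6.2563 per 1,000.
Difference = 6.5276 − 6.2563 = 0.2713.

0.27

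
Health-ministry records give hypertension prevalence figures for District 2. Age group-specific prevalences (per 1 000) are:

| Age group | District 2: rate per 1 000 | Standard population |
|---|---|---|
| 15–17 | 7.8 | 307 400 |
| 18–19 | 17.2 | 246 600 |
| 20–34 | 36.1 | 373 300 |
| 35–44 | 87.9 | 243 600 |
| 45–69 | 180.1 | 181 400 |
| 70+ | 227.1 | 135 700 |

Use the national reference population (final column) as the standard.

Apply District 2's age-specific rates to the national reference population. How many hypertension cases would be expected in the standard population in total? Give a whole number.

105015

Expected hypertension cases = Σ (standard pop × age-specific rate ÷ 1 000)
= 307 400×7.8/1 000 + 246 600×17.2/1 000 + 373 300×36.1/1 000 + 243 600×87.9/1 000 + 181 400×180.1/1 000 + 135 700×227.1/1 000
= 2397.72 + 4241.52 + 13476.13 + 21412.44 + 32670.14 + 30817.47 = 105015.42.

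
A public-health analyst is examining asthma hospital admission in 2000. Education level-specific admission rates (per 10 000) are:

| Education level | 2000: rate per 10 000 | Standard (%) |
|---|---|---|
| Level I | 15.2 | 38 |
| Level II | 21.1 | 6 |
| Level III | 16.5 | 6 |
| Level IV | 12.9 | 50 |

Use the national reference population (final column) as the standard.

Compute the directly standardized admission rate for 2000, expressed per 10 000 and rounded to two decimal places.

Standard weights: 0.38, 0.06, 0.06, 0.50.
Standardized rate: 0.3800×15.2 + 0.0600×21.1 + 0.0600×16.5 + 0.5000×12.9 = 14.4820 per 10 000.

14.48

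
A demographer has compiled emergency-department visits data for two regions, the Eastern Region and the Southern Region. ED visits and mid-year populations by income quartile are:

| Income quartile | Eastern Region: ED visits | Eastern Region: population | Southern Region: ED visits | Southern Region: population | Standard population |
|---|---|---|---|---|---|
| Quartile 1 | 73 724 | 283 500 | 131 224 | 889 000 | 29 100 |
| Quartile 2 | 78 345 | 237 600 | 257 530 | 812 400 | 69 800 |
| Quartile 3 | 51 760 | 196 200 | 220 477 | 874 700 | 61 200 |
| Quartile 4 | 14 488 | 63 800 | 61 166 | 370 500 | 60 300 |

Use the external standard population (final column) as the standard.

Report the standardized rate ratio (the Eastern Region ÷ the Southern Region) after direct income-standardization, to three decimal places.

Income-specific rates per 1 000 for the Eastern Region: 260.049, 329.735, 263.812, 227.085.
For the Southern Region: 147.609, 316.999, 252.060, 165.090.
Standard total = 220 400; weights = 0.1320, 0.3167, 0.2777, 0.2736.
The Eastern Region: 0.1320×260.049 + 0.3167×329.735 + 0.2777×263.812 + 0.2736×227.085 = 274.1445 per 1 000.
The Southern Region: 0.1320×147.609 + 0.3167×316.999 + 0.2777×252.060 + 0.2736×165.090 = 235.0407 per 1 000.
Ratio = 274.1445 ÷ 235.0407 = 1.16637.

1.166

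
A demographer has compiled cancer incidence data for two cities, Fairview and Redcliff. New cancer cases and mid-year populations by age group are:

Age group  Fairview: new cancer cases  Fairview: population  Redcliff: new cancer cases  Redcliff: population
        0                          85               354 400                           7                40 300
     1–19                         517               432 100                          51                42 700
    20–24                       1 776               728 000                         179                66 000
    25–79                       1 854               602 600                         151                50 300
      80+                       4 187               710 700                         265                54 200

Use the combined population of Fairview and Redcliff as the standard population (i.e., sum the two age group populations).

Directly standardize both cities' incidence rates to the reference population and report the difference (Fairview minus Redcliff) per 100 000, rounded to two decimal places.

20.31

Age-specific rates per 100 000 for Fairview: 23.98, 119.65, 243.96, 307.67, 589.14.
For Redcliff: 17.37, 119.44, 271.21, 300.20, 488.93.
Combined standard total = 3 081 300; weights = 0.1281, 0.1541, 0.2577, 0.2119, 0.2482.
Fairview: 0.1281×23.98 + 0.1541×119.65 + 0.2577×243.96 + 0.2119×307.67 + 0.2482×589.14 = 295.8114 per 100 000.
Redcliff: 0.1281×17.37 + 0.1541×119.44 + 0.2577×271.21 + 0.2119×300.20 + 0.2482×488.93 = 275.4972 per 100 000.
Difference = 295.8114 − 275.4972 = 20.3141.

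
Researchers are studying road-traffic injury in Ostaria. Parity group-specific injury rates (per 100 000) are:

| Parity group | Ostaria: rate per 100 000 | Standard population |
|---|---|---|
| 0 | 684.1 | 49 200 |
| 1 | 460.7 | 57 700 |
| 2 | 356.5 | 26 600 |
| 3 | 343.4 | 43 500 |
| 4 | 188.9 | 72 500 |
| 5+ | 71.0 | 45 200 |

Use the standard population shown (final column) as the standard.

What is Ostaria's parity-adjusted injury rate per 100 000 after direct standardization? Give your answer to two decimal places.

344.64

Standard total = 294 700; weights = 0.1669, 0.1958, 0.0903, 0.1476, 0.2460, 0.1534.
Standardized rate: 0.1669×684.1 + 0.1958×460.7 + 0.0903×356.5 + 0.1476×343.4 + 0.2460×188.9 + 0.1534×71.0 = 344.6398 per 100 000.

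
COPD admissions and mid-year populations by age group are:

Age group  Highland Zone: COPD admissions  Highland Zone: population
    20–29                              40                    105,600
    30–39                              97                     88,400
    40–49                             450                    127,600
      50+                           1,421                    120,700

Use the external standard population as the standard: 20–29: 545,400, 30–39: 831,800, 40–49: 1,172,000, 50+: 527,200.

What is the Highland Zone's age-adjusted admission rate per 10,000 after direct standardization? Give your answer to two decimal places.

Age-specific rates per 10,000 for the Highland Zone: 3.79, 10.97, 35.27, 117.73.
Standard total = 3,076,400; weights = 0.1773, 0.2704, 0.3810, 0.1714.
Standardized rate: 0.1773×3.79 + 0.2704×10.97 + 0.3810×35.27 + 0.1714×117.73 = 37.2489 per 10,000.

37.25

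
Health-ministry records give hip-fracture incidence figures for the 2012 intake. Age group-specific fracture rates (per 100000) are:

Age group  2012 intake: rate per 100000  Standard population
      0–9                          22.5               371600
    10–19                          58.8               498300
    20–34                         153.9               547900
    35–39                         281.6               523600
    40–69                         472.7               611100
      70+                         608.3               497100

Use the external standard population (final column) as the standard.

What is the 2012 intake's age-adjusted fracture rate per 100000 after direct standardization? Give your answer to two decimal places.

282.23

Standard total = 3049600; weights = 0.1219, 0.1634, 0.1797, 0.1717, 0.2004, 0.1630.
Standardized rate: 0.1219×22.5 + 0.1634×58.8 + 0.1797×153.9 + 0.1717×281.6 + 0.2004×472.7 + 0.1630×608.3 = 282.2277 per 100000.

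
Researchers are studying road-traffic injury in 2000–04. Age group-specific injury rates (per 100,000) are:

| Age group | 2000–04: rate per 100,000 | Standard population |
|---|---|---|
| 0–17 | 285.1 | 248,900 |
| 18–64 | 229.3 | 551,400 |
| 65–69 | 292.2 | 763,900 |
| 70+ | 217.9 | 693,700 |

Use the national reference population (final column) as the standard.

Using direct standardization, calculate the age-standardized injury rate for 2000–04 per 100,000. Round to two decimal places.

253.23

Standard total = 2,257,900; weights = 0.1102, 0.2442, 0.3383, 0.3072.
Standardized rate: 0.1102×285.1 + 0.2442×229.3 + 0.3383×292.2 + 0.3072×217.9 = 253.2292 per 100,000.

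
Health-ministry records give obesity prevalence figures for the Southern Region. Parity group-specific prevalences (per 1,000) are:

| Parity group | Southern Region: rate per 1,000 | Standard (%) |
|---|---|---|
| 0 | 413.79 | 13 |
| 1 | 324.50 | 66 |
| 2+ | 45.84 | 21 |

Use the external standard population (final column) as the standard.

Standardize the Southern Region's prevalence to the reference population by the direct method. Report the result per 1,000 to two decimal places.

Standard weights: 0.13, 0.66, 0.21.
Standardized rate: 0.1300×413.79 + 0.6600×324.50 + 0.2100×45.84 = 277.5891 per 1,000.

277.59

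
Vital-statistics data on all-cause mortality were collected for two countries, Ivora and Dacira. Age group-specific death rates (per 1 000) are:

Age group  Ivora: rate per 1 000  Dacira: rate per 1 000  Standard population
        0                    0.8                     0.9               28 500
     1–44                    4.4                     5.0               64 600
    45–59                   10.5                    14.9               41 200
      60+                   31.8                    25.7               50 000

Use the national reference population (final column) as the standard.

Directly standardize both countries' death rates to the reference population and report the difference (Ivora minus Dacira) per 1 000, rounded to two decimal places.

Standard total = 184 300; weights = 0.1546, 0.3505, 0.2235, 0.2713.
Ivora: 0.1546×0.8 + 0.3505×4.4 + 0.2235×10.5 + 0.2713×31.8 = 12.6405 per 1 000.
Dacira: 0.1546×0.9 + 0.3505×5.0 + 0.2235×14.9 + 0.2713×25.7 = 12.1950 per 1 000.
Difference = 12.6405 − 12.1950 = 0.4455.

0.45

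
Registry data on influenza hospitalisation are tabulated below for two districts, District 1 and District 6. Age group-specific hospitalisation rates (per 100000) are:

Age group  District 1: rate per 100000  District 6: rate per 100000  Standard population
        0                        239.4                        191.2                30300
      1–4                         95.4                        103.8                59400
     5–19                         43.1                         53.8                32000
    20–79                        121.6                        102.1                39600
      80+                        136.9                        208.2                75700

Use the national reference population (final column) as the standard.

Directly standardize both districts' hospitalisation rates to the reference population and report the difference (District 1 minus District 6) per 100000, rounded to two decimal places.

Standard total = 237000; weights = 0.1278, 0.2506, 0.1350, 0.1671, 0.3194.
District 1: 0.1278×239.4 + 0.2506×95.4 + 0.1350×43.1 + 0.1671×121.6 + 0.3194×136.9 = 124.3817 per 100000.
District 6: 0.1278×191.2 + 0.2506×103.8 + 0.1350×53.8 + 0.1671×102.1 + 0.3194×208.2 = 141.2851 per 100000.
Difference = 124.3817 − 141.2851 = -16.9034.

-16.90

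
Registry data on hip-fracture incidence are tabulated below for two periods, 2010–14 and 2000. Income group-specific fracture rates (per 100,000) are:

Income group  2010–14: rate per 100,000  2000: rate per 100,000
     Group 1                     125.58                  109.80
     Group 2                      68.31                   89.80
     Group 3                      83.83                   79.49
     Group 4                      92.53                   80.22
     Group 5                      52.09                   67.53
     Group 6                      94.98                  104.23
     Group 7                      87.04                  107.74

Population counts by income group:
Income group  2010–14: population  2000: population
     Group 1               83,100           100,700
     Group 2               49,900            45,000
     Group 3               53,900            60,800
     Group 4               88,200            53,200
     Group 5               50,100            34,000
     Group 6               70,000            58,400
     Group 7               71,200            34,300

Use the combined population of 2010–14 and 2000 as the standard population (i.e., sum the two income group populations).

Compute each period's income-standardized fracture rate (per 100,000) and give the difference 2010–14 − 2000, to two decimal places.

-1.84

Combined standard total = 852,800; weights = 0.2155, 0.1113, 0.1345, 0.1658, 0.0986, 0.1506, 0.1237.
2010–14: 0.2155×125.58 + 0.1113×68.31 + 0.1345×83.83 + 0.1658×92.53 + 0.0986×52.09 + 0.1506×94.98 + 0.1237×87.04 = 91.4894 per 100,000.
2000: 0.2155×109.80 + 0.1113×89.80 + 0.1345×79.49 + 0.1658×80.22 + 0.0986×67.53 + 0.1506×104.23 + 0.1237×107.74 = 93.3312 per 100,000.
Difference = 91.4894 − 93.3312 = -1.8418.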